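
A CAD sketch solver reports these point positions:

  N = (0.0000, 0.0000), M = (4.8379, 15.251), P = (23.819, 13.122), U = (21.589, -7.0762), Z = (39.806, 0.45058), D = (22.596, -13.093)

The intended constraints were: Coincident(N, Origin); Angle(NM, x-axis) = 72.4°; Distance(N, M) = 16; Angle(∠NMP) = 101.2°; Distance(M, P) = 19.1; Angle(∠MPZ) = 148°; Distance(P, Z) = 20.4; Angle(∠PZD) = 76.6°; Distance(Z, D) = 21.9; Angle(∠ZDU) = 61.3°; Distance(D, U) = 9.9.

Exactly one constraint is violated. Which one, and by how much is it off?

Distance(D, U) = 9.9 — off by 3.80.

N = (0.00, 0.00) ✓; NM at 72.40° ✓; |NM| = 16.00 ✓; ∠NMP = 101.2° ✓; |MP| = 19.10 ✓; ∠MPZ = 148.0° ✓; |PZ| = 20.40 ✓; ∠PZD = 76.60° ✓; |ZD| = 21.90 ✓; ∠ZDU = 61.30° ✓; |DU| = 6.100 ✗.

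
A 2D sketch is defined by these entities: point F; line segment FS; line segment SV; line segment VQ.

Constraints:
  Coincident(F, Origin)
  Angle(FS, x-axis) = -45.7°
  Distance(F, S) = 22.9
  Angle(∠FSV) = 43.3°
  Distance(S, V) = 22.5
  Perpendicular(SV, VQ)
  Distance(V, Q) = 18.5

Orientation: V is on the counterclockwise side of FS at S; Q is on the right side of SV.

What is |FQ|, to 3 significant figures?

34.7

∠FSV = 43.3°, so SV runs at -45.7° + (180° − 43.3°) = 91.0° from the x-axis; with |SV| = 22.5, V = S + 22.5·(cos 91.0°, sin 91.0°) = (15.6, 6.11). The perpendicularity gives VQ at right angles to SV; with |VQ| = 18.5 on the right of SV, Q = V + 18.5·(1.00, 0.0175) = (34.1, 6.43). Then |FQ| = |Q − F| = 34.7.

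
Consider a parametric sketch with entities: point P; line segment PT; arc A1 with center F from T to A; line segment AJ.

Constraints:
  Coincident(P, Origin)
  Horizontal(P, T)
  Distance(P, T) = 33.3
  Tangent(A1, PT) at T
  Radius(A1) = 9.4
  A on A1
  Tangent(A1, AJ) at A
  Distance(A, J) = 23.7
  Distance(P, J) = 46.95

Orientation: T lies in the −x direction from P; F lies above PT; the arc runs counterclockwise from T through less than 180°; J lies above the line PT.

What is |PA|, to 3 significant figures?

27.2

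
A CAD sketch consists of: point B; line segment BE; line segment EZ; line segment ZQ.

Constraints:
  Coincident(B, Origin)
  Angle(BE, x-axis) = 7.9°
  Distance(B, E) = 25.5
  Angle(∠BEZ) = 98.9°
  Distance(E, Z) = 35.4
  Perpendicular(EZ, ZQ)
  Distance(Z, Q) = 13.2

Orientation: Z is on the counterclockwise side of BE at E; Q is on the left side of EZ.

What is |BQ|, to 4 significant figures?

41.13

B is at the origin; BE runs at 7.9° with length 25.5, so E = 25.5·(cos 7.9°, sin 7.9°) = (25.26, 3.505). ∠BEZ = 98.9°, so EZ runs at 7.9° + (180° − 98.9°) = 89.00° from the x-axis; with |EZ| = 35.4, Z = E + 35.4·(cos 89.00°, sin 89.00°) = (25.88, 38.90). The perpendicularity gives ZQ at right angles to EZ; with |ZQ| = 13.2 on the left of EZ, Q = Z + 13.2·(-0.9998, 0.01745) = (12.68, 39.13). Then |BQ| = |Q − B| = 41.13.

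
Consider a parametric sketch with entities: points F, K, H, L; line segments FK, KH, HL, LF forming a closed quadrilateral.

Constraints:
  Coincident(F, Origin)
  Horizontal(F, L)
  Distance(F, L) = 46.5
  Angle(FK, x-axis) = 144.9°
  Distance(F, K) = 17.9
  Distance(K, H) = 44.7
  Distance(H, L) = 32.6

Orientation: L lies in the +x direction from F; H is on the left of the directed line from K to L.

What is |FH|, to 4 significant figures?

37.72

F is at the origin; F and L share the same y with |FL| = 46.5 and L in +x, so L = (46.5, 0). FK runs at 144.9° with |FK| = 17.9, so K = (-14.64, 10.29). H is determined by |KH| = 44.7 and |HL| = 32.6 together: it lies at the intersection of circle(K, 44.7) and circle(L, 32.6). With |KL| = 62.01, the foot of the radical line on KL is 38.54 from K and the perpendicular offset is √(44.7² − 38.54²) = 22.64. Taking the left-of-KL solution: H = (27.12, 26.22).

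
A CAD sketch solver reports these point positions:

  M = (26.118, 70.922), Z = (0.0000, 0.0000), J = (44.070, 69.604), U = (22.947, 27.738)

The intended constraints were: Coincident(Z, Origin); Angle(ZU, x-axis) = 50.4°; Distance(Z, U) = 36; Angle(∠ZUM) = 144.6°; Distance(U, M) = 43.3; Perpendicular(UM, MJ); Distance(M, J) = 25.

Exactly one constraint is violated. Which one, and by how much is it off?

Distance(M, J) = 25 — off by 7.00.

Z = (0.00, 0.00) ✓; ZU at 50.40° ✓; |ZU| = 36.00 ✓; ∠ZUM = 144.6° ✓; |UM| = 43.30 ✓; ∠(UM, MJ) = 90.00° ✓; |MJ| = 18.00 ✗.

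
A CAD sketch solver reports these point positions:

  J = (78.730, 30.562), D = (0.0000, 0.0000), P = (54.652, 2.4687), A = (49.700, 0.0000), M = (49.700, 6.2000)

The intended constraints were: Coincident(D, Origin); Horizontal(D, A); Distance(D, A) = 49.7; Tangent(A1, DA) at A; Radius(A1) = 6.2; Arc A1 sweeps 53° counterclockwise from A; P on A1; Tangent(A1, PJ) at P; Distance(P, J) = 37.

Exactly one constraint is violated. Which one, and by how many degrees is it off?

Tangent(A1, PJ) at P — off by 3.60°.

D = (0.00, 0.00) ✓; D.y = 0.00, A.y = 0.00 ✓; |DA| = 49.70 ✓; ∠(MA, AD) = 90.00° ✓; |MA| = 6.200 ✓; bearing(M→P) − bearing(M→A) = 53.00° ✓; |MP| = 6.200 ✓; ∠(MP, PJ) = 93.60° ✗; |PJ| = 37.00 ✓.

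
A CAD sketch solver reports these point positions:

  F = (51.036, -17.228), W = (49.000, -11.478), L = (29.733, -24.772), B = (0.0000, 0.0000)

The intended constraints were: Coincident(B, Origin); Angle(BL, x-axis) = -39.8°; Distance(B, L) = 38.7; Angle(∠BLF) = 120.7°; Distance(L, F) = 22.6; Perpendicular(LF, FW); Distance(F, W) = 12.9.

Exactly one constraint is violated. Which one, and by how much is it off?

Distance(F, W) = 12.9 — off by 6.80.

B = (0.00, 0.00) ✓; BL at -39.80° ✓; |BL| = 38.70 ✓; ∠BLF = 120.7° ✓; |LF| = 22.60 ✓; ∠(LF, FW) = 90.00° ✓; |FW| = 6.100 ✗.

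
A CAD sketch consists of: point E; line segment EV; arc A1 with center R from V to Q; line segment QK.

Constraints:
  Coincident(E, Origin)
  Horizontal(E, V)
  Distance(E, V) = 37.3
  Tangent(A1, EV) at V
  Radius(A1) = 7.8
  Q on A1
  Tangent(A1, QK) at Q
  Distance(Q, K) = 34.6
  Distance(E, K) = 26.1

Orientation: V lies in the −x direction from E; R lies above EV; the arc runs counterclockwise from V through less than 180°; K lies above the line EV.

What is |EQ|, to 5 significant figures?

32.119

Checks: |RQ| = 7.800 ✓; ∠(RQ, QK) = 90.00° ✓; |QK| = 34.60 ✓; |EK| = 26.10 ✓.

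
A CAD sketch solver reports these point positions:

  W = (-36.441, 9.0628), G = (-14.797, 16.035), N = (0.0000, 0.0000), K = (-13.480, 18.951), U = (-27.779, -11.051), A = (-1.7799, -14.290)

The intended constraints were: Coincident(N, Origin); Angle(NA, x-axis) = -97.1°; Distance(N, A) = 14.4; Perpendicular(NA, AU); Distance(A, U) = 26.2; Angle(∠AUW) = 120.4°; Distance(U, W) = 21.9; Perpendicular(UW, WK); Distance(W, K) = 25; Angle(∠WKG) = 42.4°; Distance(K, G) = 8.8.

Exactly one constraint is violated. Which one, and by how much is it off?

Distance(K, G) = 8.8 — off by 5.60.

N = (0.00, 0.00) ✓; NA at -97.10° ✓; |NA| = 14.40 ✓; ∠(NA, AU) = 90.00° ✓; |AU| = 26.20 ✓; ∠AUW = 120.4° ✓; |UW| = 21.90 ✓; ∠(UW, WK) = 90.00° ✓; |WK| = 25.00 ✓; ∠WKG = 42.39° ✓; |KG| = 3.200 ✗.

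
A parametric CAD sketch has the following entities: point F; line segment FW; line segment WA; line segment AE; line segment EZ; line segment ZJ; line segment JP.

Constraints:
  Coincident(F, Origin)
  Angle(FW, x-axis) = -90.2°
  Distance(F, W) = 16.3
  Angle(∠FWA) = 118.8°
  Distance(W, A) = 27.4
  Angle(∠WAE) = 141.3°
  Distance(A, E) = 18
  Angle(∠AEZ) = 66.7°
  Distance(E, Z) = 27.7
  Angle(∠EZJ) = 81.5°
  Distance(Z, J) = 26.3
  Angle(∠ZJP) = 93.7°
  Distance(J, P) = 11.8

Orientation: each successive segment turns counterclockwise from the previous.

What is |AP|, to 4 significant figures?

9.821

F is at the origin; FW runs at -90.2° with length 16.3, so W = (-0.05690, -16.30). ∠FWA = 118.8° gives WA at -29.00° from the x-axis; with |WA| = 27.4, A = (23.91, -29.58). ∠WAE = 141.3° gives AE at 9.700° from the x-axis; with |AE| = 18.0, E = (41.65, -26.55). ∠AEZ = 66.7° gives EZ at 123.0° from the x-axis; with |EZ| = 27.7, Z = (26.56, -3.320). ∠EZJ = 81.5° gives ZJ at -138.5° from the x-axis; with |ZJ| = 26.3, J = (6.866, -20.75). ∠ZJP = 93.7° gives JP at -52.20° from the x-axis; with |JP| = 11.8, P = (14.10, -30.07). Then |AP| = |P − A| = 9.821.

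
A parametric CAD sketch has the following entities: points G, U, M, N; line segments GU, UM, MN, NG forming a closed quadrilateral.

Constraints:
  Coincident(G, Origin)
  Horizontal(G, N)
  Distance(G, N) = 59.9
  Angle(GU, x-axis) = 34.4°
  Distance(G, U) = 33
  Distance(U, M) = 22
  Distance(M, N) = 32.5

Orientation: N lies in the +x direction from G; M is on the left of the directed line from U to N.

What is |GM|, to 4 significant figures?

54.96

Checks: |UM| = 22.00 ✓; |MN| = 32.50 ✓.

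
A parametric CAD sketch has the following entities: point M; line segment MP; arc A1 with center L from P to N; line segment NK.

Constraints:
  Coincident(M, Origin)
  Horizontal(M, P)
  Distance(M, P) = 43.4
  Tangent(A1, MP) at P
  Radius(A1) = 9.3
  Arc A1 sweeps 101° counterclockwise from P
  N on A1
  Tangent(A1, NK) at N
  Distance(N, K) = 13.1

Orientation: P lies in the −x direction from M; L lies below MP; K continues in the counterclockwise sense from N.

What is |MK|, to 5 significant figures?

55.460

M is at the origin; MP is horizontal with |MP| = 43.4 and P on the −x side, so P = (-43.400, 0.0000). Since A1 is tangent to MP there, LP ⟂ MP, so L = P + (0, -9.3) = (-43.400, -9.3000). On A1, P sits at bearing 90° from L; a 101° counterclockwise sweep puts N at bearing 191°, so N = L + 9.3·(cos 191°, sin 191°) = (-52.529, -11.075). The tangent condition forces LN to be normal to NK, so NK runs along (−sin 191°, cos 191°); with |NK| = 13.1, K = (-50.030, -23.934). Then |MK| = |K − M| = 55.460.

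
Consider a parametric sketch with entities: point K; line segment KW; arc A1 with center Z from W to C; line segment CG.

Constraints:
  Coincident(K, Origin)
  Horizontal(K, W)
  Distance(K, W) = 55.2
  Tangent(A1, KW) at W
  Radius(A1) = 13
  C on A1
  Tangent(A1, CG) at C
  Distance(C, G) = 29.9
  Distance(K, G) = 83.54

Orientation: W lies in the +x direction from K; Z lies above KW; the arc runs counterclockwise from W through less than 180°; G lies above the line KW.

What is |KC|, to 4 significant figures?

68.84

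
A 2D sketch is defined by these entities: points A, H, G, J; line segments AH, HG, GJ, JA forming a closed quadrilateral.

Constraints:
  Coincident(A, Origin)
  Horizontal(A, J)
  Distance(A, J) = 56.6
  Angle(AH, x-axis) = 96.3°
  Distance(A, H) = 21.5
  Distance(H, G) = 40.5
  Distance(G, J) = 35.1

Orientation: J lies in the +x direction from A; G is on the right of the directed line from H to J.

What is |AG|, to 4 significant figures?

25.17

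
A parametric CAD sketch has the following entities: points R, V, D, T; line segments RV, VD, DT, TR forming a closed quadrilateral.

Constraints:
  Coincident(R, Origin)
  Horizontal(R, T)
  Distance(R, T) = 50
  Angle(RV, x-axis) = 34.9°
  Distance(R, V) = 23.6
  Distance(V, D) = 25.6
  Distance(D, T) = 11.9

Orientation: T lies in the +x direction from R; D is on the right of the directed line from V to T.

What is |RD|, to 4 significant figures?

38.74

R is at the origin; R and T share the same y with |RT| = 50.0 and T in +x, so T = (50.0, 0). RV runs at 34.9° with |RV| = 23.6, so V = (19.36, 13.50). D is determined by |VD| = 25.6 and |DT| = 11.9 together: it lies at the intersection of circle(V, 25.6) and circle(T, 11.9). With |VT| = 33.49, the foot of the radical line on VT is 24.41 from V and the perpendicular offset is √(25.6² − 24.41²) = 7.700. Taking the right-of-VT solution: D = (38.59, -3.388).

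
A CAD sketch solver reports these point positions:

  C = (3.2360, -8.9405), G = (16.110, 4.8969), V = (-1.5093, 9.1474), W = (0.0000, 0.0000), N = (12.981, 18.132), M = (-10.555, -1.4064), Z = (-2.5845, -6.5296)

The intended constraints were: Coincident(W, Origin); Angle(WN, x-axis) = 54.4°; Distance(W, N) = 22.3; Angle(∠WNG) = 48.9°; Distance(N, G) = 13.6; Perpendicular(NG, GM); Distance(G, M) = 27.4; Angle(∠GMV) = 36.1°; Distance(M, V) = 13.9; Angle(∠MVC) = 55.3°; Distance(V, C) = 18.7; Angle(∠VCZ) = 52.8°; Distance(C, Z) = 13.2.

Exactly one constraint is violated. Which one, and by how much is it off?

Distance(C, Z) = 13.2 — off by 6.90.

W = (0.00, 0.00) ✓; WN at 54.40° ✓; |WN| = 22.30 ✓; ∠WNG = 48.90° ✓; |NG| = 13.60 ✓; ∠(NG, GM) = 90.00° ✓; |GM| = 27.40 ✓; ∠GMV = 36.10° ✓; |MV| = 13.90 ✓; ∠MVC = 55.30° ✓; |VC| = 18.70 ✓; ∠VCZ = 52.80° ✓; |CZ| = 6.300 ✗.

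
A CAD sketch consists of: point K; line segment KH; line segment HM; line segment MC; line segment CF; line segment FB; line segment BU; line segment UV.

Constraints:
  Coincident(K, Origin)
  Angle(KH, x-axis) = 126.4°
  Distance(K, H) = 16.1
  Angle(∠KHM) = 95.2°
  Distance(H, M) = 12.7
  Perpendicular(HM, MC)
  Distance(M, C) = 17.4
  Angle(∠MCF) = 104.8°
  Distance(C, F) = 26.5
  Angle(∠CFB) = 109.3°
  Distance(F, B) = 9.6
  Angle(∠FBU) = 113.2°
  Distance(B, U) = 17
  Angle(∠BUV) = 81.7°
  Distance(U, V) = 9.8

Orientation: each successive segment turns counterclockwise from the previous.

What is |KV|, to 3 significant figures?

7.69

K is at the origin; KH runs at 126.4° with length 16.1, so H = (-9.55, 13.0). ∠KHM = 95.2° gives HM at -149° from the x-axis; with |HM| = 12.7, M = (-20.4, 6.38). The perpendicularity gives MC at right angles to HM, so MC runs at -58.8°; with |MC| = 17.4, C = (-11.4, -8.50). ∠MCF = 104.8° gives CF at 16.4° from the x-axis; with |CF| = 26.5, F = (14.0, -1.02). ∠CFB = 109.3° gives FB at 87.1° from the x-axis; with |FB| = 9.6, B = (14.5, 8.57). ∠FBU = 113.2° gives BU at 154° from the x-axis; with |BU| = 17.0, U = (-0.762, 16.0). ∠BUV = 81.7° gives UV at -108° from the x-axis; with |UV| = 9.8, V = (-3.76, 6.71). Then |KV| = |V − K| = 7.69.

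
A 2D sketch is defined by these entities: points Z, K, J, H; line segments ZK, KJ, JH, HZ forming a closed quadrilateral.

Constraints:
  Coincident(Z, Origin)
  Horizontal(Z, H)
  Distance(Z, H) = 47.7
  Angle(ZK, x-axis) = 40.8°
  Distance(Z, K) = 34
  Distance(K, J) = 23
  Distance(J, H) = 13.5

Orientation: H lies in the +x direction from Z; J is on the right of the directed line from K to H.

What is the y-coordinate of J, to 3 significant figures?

0.840

Checks: |KJ| = 23.00 ✓; |JH| = 13.50 ✓.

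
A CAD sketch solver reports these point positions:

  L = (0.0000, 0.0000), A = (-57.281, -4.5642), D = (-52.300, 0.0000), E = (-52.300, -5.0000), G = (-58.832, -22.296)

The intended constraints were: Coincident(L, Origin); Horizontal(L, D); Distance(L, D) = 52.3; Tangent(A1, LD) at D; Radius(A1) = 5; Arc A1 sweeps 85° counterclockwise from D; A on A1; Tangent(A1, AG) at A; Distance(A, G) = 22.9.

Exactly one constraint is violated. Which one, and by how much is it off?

Distance(A, G) = 22.9 — off by 5.10.

L = (0.00, 0.00) ✓; L.y = 0.00, D.y = 0.00 ✓; |LD| = 52.30 ✓; ∠(ED, DL) = 90.00° ✓; |ED| = 5.000 ✓; bearing(E→A) − bearing(E→D) = 85.00° ✓; |EA| = 5.000 ✓; ∠(EA, AG) = 90.00° ✓; |AG| = 17.80 ✗.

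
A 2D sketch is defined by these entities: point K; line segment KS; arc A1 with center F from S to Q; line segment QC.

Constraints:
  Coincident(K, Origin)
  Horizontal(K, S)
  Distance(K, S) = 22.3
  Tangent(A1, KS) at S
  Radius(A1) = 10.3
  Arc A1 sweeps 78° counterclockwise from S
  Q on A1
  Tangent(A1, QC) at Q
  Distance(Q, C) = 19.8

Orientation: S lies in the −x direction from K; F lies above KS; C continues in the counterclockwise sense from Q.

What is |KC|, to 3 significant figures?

28.7

On A1, S sits at bearing -90° from F; a 78° counterclockwise sweep puts Q at bearing -12°, so Q = F + 10.3·(cos -12°, sin -12°) = (-12.2, 8.16). Tangency of A1 to QC means the radius FQ is perpendicular to QC, so QC runs along (−sin -12°, cos -12°); with |QC| = 19.8, C = (-8.11, 27.5). Then |KC| = |C − K| = 28.7.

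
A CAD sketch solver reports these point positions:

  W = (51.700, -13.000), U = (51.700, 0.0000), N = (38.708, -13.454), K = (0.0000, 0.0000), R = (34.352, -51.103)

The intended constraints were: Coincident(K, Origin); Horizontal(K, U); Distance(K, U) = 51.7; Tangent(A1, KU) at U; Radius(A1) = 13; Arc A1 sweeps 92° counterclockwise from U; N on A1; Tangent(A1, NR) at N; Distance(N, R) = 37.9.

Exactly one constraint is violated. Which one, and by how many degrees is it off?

Tangent(A1, NR) at N — off by 8.60°.

K = (0.00, 0.00) ✓; K.y = 0.00, U.y = 0.00 ✓; |KU| = 51.70 ✓; ∠(WU, UK) = 90.00° ✓; |WU| = 13.00 ✓; bearing(W→N) − bearing(W→U) = 92.00° ✓; |WN| = 13.00 ✓; ∠(WN, NR) = 98.60° ✗; |NR| = 37.90 ✓.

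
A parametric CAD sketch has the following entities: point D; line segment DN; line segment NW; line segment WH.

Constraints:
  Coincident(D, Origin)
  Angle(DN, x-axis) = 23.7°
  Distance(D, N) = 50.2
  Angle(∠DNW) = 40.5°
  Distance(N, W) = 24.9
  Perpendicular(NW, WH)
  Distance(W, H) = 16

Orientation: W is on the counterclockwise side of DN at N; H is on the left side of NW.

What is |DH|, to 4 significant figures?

21.26

D is at the origin; DN runs at 23.7° with length 50.2, so N = 50.2·(cos 23.7°, sin 23.7°) = (45.97, 20.18). ∠DNW = 40.5°, so NW runs at 23.7° + (180° − 40.5°) = 163.2° from the x-axis; with |NW| = 24.9, W = N + 24.9·(cos 163.2°, sin 163.2°) = (22.13, 27.37). The perpendicularity gives WH at right angles to NW; with |WH| = 16.0 on the left of NW, H = W + 16.0·(-0.2890, -0.9573) = (17.50, 12.06). Then |DH| = |H − D| = 21.26.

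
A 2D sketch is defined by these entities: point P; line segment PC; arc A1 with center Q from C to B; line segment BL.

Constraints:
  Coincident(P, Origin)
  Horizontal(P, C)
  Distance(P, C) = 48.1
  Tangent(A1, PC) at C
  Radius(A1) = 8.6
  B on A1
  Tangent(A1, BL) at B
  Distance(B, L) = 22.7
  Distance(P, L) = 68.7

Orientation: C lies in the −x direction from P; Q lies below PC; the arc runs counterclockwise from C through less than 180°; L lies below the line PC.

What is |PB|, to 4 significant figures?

56.69

Checks: |QB| = 8.600 ✓; ∠(QB, BL) = 90.00° ✓; |BL| = 22.70 ✓; |PL| = 68.70 ✓.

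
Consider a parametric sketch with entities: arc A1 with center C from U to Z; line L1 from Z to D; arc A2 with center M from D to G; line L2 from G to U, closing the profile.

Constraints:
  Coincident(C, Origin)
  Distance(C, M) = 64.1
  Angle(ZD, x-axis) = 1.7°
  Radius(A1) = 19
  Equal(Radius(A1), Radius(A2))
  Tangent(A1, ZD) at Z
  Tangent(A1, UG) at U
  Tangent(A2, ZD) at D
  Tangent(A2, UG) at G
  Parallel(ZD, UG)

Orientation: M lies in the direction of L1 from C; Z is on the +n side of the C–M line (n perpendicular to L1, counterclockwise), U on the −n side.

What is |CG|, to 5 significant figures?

66.857

The slot axis is L1's direction at 1.7°, so u = (cos 1.7°, sin 1.7°) = (0.99956, 0.029666) and n = (−sin 1.7°, cos 1.7°) = (-0.029666, 0.99956). C is at the origin and M lies 64.1 along u from C, so M = 64.1·u = (64.072, 1.9016). Tangency of A1 to both parallel lines with radius 19.0 puts Z and U at C ± 19.0·n: Z = (-0.56366, 18.992), U = (0.56366, -18.992). Equal radii place D and G the same way about M: D = M + 19.0·n = (63.508, 20.893), G = M − 19.0·n = (64.635, -17.090). Then |CG| = |G − C| = 66.857.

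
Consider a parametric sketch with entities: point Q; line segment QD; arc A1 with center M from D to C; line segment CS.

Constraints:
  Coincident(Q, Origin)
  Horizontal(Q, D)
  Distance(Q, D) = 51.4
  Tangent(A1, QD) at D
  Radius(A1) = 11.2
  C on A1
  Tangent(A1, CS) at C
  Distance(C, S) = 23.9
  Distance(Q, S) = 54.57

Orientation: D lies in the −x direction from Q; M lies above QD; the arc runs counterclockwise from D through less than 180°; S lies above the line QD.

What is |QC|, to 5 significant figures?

41.890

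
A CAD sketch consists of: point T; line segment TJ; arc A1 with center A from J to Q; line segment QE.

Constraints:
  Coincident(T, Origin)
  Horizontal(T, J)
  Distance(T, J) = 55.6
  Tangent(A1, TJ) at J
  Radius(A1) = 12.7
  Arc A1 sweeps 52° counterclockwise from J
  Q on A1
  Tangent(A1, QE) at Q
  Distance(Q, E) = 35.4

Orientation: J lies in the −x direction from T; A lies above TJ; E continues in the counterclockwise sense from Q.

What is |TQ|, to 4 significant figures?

45.85

T is at the origin; T and J share the same y with |TJ| = 55.6 and J on the −x side, so J = (-55.60, 0.000). Tangency of A1 to TJ means the radius AJ is perpendicular to TJ, so A = J + (0, 12.7) = (-55.60, 12.70). On A1, J sits at bearing -90° from A; a 52° counterclockwise sweep puts Q at bearing -38°, so Q = A + 12.7·(cos -38°, sin -38°) = (-45.59, 4.881). Then |TQ| = |Q − T| = 45.85.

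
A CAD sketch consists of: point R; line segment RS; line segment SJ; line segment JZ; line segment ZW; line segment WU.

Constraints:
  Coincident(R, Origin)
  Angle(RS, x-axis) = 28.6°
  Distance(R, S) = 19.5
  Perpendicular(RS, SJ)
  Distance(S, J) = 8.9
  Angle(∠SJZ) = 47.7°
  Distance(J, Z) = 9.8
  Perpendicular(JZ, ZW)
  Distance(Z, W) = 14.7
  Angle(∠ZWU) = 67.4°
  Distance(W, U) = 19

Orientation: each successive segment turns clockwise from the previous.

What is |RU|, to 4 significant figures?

31.42

JZ ⟂ ZW, so ZW runs at 76.30°; with |ZW| = 14.7, W = (15.34, 18.12). ∠ZWU = 67.4° gives WU at -36.30° from the x-axis; with |WU| = 19.0, U = (30.65, 6.875). Then |RU| = |U − R| = 31.42.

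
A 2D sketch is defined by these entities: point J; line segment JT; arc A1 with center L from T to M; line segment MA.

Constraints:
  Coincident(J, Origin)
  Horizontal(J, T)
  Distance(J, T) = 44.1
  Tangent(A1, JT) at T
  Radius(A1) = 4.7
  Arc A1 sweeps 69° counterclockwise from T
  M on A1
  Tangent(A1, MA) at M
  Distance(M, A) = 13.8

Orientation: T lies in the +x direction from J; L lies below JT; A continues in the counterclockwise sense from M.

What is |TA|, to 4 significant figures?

18.44

J is at the origin; J and T share the same y with |JT| = 44.1 and T on the +x side, so T = (44.10, 0.000). A1 meets JT tangentially, so LT is at right angles to JT, so L = T + (0, -4.7) = (44.10, -4.700). On A1, T sits at bearing 90° from L; a 69° counterclockwise sweep puts M at bearing 159°, so M = L + 4.7·(cos 159°, sin 159°) = (39.71, -3.016). The tangent condition forces LM to be normal to MA, so MA runs along (−sin 159°, cos 159°); with |MA| = 13.8, A = (34.77, -15.90). Then |TA| = |A − T| = 18.44.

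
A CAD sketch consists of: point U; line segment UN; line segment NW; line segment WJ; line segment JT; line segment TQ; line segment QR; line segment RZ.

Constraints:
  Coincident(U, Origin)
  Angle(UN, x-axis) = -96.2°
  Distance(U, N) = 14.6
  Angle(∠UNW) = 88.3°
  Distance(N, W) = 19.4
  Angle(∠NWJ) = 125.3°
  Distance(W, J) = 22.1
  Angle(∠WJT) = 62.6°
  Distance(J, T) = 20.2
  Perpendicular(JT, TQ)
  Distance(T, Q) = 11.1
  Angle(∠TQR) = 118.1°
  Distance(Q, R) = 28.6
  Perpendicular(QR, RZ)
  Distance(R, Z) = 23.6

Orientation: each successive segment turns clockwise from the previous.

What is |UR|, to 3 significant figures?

39.7

U is at the origin; UN runs at -96.2° with length 14.6, so N = (-1.58, -14.5). ∠UNW = 88.3° gives NW at 172° from the x-axis; with |NW| = 19.4, W = (-20.8, -11.8). ∠NWJ = 125.3° gives WJ at 117° from the x-axis; with |WJ| = 22.1, J = (-31.0, 7.77). ∠WJT = 62.6° gives JT at 2.84e-14° from the x-axis; with |JT| = 20.2, T = (-10.8, 7.77). JT is perpendicular to TQ, so TQ runs at -90.0°; with |TQ| = 11.1, Q = (-10.8, -3.33). ∠TQR = 118.1° gives QR at -152° from the x-axis; with |QR| = 28.6, R = (-36.0, -16.8). Then |UR| = |R − U| = 39.7.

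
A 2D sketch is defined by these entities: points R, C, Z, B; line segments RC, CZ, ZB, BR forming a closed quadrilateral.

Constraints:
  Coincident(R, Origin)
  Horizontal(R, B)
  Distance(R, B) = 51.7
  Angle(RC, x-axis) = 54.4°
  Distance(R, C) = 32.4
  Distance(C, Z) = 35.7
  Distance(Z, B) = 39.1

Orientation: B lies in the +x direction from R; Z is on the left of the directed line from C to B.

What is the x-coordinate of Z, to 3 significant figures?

52.2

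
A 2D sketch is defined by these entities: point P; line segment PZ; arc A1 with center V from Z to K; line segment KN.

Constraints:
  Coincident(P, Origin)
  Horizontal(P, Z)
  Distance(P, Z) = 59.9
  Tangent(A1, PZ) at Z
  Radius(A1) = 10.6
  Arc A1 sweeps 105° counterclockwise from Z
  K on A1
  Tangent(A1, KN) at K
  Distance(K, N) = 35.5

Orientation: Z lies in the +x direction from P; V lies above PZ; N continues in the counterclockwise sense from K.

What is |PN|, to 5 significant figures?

77.356

On A1, Z sits at bearing -90° from V; a 105° counterclockwise sweep puts K at bearing 15°, so K = V + 10.6·(cos 15°, sin 15°) = (70.139, 13.343). The tangent condition forces VK to be normal to KN, so KN runs along (−sin 15°, cos 15°); with |KN| = 35.5, N = (60.951, 47.634). Then |PN| = |N − P| = 77.356.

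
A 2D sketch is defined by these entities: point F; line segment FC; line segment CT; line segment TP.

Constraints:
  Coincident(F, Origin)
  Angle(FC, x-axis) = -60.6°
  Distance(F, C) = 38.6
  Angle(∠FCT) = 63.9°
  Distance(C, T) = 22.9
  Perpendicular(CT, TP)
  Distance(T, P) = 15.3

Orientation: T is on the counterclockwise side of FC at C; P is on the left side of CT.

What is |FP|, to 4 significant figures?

20.25

F is at the origin; FC runs at -60.6° with length 38.6, so C = 38.6·(cos -60.6°, sin -60.6°) = (18.95, -33.63). ∠FCT = 63.9°, so CT runs at -60.6° + (180° − 63.9°) = 55.50° from the x-axis; with |CT| = 22.9, T = C + 22.9·(cos 55.50°, sin 55.50°) = (31.92, -14.76). CT ⟂ TP; with |TP| = 15.3 on the left of CT, P = T + 15.3·(-0.8241, 0.5664) = (19.31, -6.090). Then |FP| = |P − F| = 20.25.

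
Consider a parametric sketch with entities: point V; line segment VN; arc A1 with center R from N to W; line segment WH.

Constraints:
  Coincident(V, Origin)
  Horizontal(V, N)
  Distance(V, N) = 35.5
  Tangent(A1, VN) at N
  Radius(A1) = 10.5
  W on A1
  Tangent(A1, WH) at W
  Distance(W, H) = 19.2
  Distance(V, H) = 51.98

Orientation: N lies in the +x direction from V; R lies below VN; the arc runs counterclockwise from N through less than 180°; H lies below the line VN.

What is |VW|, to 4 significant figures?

33.12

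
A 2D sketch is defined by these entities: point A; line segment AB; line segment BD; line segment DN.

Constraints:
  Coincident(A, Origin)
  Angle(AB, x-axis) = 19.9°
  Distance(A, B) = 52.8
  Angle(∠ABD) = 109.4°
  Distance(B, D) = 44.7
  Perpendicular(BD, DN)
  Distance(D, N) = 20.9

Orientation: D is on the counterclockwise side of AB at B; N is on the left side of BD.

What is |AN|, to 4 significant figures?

68.62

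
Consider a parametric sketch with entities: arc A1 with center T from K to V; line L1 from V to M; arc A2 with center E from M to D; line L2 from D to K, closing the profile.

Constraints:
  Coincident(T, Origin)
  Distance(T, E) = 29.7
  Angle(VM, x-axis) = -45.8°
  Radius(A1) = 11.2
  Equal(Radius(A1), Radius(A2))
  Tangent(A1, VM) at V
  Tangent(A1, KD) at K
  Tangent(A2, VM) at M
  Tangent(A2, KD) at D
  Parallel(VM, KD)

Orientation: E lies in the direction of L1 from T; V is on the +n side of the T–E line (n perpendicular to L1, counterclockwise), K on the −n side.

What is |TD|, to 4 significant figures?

31.74

Tangency of A1 to both parallel lines with radius 11.2 puts V and K at T ± 11.2·n: V = (8.029, 7.808), K = (-8.029, -7.808). Equal radii place M and D the same way about E: M = E + 11.2·n = (28.74, -13.48), D = E − 11.2·n = (12.68, -29.10). Then |TD| = |D − T| = 31.74.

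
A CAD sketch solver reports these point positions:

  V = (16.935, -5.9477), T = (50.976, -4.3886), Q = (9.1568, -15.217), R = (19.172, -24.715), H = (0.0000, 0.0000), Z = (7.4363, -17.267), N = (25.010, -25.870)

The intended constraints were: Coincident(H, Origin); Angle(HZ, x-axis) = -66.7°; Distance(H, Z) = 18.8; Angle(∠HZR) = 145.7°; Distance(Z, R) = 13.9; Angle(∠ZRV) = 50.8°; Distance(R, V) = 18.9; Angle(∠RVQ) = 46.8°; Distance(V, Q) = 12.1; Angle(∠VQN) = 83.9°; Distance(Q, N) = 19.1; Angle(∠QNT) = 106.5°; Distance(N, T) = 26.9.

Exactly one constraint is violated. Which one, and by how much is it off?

Distance(N, T) = 26.9 — off by 6.80.

H = (0.00, 0.00) ✓; HZ at -66.70° ✓; |HZ| = 18.80 ✓; ∠HZR = 145.7° ✓; |ZR| = 13.90 ✓; ∠ZRV = 50.80° ✓; |RV| = 18.90 ✓; ∠RVQ = 46.80° ✓; |VQ| = 12.10 ✓; ∠VQN = 83.90° ✓; |QN| = 19.10 ✓; ∠QNT = 106.5° ✓; |NT| = 33.70 ✗.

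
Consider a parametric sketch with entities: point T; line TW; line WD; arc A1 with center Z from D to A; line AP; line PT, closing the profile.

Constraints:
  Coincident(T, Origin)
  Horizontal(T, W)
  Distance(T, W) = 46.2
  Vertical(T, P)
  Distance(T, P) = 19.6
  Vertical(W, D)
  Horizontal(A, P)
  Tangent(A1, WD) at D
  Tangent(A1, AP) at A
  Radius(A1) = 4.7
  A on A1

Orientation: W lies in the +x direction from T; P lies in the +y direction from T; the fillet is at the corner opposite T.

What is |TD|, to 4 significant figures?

48.54

The virtual corner opposite T is at (46.20, 19.60). Tangency of A1 to WD means the radius ZD is perpendicular to WD and tangency of A1 to AP means the radius ZA is perpendicular to AP, with radius 4.7, so the center Z sits 4.7 in from both sides at Z = (41.50, 14.90). That places the tangent points at D = (46.20, 14.90) on WD and A = (41.50, 19.60) on AP. Then |TD| = |D − T| = 48.54.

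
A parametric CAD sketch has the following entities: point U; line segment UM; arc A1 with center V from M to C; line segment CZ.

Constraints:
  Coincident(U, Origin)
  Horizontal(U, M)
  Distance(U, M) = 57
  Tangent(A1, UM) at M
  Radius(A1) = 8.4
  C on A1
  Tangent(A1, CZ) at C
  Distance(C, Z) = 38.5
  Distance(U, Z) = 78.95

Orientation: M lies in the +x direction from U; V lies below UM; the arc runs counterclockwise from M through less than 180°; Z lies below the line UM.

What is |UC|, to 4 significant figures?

50.49

Checks: U = (0.00, 0.00) ✓; |VC| = 8.400 ✓; ∠(VC, CZ) = 90.00° ✓; |CZ| = 38.50 ✓; |UZ| = 78.95 ✓.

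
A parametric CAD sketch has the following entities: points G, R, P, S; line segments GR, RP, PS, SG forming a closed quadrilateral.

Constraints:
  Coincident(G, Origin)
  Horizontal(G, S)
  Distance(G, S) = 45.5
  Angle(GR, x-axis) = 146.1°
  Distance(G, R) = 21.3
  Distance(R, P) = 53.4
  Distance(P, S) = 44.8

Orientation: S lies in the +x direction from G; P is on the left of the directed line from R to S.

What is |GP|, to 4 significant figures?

49.08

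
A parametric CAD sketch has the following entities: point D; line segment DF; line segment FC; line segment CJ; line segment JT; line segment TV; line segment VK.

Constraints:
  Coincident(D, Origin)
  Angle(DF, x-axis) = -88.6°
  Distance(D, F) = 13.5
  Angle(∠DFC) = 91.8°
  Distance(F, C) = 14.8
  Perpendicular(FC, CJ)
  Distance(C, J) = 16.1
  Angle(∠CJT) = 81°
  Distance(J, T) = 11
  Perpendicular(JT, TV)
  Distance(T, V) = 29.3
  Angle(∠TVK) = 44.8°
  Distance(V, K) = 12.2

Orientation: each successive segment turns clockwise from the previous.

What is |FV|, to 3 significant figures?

16.9

D is at the origin; DF runs at -88.6° with length 13.5, so F = (0.330, -13.5). ∠DFC = 91.8° gives FC at -177° from the x-axis; with |FC| = 14.8, C = (-14.4, -14.3). FC is perpendicular to CJ, so CJ runs at 93.2°; with |CJ| = 16.1, J = (-15.3, 1.75). ∠CJT = 81.0° gives JT at -5.80° from the x-axis; with |JT| = 11.0, T = (-4.40, 0.641). JT is perpendicular to TV, so TV runs at -95.8°; with |TV| = 29.3, V = (-7.36, -28.5). Then |FV| = |V − F| = 16.9.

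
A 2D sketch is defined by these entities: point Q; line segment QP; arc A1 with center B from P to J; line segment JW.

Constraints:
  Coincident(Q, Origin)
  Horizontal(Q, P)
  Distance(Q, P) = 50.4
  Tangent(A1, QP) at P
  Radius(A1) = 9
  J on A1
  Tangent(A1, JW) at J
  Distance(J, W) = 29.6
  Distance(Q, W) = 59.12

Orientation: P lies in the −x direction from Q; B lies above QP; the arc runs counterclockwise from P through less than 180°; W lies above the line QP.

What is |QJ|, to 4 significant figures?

42.59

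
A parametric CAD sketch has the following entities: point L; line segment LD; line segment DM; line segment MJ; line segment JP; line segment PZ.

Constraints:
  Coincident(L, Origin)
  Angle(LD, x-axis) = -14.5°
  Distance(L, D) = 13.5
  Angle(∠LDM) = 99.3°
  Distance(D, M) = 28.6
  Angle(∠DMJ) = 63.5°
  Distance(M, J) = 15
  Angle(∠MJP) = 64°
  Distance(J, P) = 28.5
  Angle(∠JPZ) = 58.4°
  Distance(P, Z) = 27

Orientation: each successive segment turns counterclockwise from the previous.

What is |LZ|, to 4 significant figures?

42.05

∠MJP = 64.0° gives JP at -61.30° from the x-axis; with |JP| = 28.5, P = (23.31, -2.918). ∠JPZ = 58.4° gives PZ at 60.30° from the x-axis; with |PZ| = 27.0, Z = (36.69, 20.54). Then |LZ| = |Z − L| = 42.05.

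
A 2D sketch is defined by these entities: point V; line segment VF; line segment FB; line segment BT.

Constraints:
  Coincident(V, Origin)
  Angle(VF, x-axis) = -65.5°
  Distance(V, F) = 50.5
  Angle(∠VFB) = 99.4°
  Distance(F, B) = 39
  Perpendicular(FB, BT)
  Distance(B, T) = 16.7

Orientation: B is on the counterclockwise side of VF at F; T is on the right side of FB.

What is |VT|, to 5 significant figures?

81.594

∠VFB = 99.4°, so FB runs at -65.5° + (180° − 99.4°) = 15.100° from the x-axis; with |FB| = 39.0, B = F + 39.0·(cos 15.100°, sin 15.100°) = (58.595, -35.793). The perpendicularity gives BT at right angles to FB; with |BT| = 16.7 on the right of FB, T = B + 16.7·(0.26050, -0.96547) = (62.946, -51.917). Then |VT| = |T − V| = 81.594.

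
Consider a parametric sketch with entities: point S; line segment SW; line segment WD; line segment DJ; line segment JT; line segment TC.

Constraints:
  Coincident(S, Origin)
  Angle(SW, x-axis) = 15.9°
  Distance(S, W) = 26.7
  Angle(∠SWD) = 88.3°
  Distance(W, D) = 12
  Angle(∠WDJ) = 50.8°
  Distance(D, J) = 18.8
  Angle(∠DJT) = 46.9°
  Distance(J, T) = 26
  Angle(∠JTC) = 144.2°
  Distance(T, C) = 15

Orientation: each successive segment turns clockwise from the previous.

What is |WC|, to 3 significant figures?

24.7

S is at the origin; SW runs at 15.9° with length 26.7, so W = (25.7, 7.31). ∠SWD = 88.3° gives WD at -75.8° from the x-axis; with |WD| = 12.0, D = (28.6, -4.32). ∠WDJ = 50.8° gives DJ at 155° from the x-axis; with |DJ| = 18.8, J = (11.6, 3.63). ∠DJT = 46.9° gives JT at 21.9° from the x-axis; with |JT| = 26.0, T = (35.7, 13.3). ∠JTC = 144.2° gives TC at -13.9° from the x-axis; with |TC| = 15.0, C = (50.3, 9.72). Then |WC| = |C − W| = 24.7.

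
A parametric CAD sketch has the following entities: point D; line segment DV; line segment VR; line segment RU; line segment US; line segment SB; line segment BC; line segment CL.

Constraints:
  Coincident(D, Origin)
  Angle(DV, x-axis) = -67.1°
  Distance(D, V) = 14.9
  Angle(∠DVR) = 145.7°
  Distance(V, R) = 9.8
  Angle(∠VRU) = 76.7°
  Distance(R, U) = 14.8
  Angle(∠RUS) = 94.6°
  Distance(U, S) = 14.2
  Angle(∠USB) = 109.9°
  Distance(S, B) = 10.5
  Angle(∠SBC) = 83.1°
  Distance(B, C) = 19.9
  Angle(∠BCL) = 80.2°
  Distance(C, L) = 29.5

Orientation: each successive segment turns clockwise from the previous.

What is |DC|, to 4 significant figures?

23.83

∠USB = 109.9° gives SB at -0.2000° from the x-axis; with |SB| = 10.5, B = (5.795, -3.849). ∠SBC = 83.1° gives BC at -97.10° from the x-axis; with |BC| = 19.9, C = (3.335, -23.60). Then |DC| = |C − D| = 23.83.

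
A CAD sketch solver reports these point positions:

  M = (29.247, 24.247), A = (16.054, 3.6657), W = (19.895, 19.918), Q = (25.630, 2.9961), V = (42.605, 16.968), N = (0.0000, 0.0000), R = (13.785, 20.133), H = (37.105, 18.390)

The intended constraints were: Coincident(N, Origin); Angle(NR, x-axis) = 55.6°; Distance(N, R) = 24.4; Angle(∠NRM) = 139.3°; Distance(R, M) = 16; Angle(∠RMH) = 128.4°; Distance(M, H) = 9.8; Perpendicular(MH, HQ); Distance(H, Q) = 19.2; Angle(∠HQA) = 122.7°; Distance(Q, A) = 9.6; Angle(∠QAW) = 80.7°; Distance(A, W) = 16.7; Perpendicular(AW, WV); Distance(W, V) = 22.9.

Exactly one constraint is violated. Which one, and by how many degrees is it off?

Perpendicular(AW, WV) — off by 5.90°.

N = (0.00, 0.00) ✓; NR at 55.60° ✓; |NR| = 24.40 ✓; ∠NRM = 139.3° ✓; |RM| = 16.00 ✓; ∠RMH = 128.4° ✓; |MH| = 9.801 ✓; ∠(MH, HQ) = 90.00° ✓; |HQ| = 19.20 ✓; ∠HQA = 122.7° ✓; |QA| = 9.599 ✓; ∠QAW = 80.70° ✓; |AW| = 16.70 ✓; ∠(AW, WV) = 84.10° ✗; |WV| = 22.90 ✓.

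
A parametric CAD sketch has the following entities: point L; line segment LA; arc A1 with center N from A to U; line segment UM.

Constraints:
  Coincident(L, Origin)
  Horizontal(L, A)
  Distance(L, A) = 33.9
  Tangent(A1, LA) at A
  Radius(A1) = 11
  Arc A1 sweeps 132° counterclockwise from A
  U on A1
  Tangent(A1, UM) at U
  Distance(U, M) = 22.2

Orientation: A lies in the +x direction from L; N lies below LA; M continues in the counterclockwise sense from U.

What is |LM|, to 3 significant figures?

53.5

L is at the origin; L and A share the same y with |LA| = 33.9 and A on the +x side, so A = (33.9, 0.00). A1 meets LA tangentially, so NA is at right angles to LA, so N = A + (0, -11) = (33.9, -11.0). On A1, A sits at bearing 90° from N; a 132° counterclockwise sweep puts U at bearing 222°, so U = N + 11.0·(cos 222°, sin 222°) = (25.7, -18.4). The tangent condition forces NU to be normal to UM, so UM runs along (−sin 222°, cos 222°); with |UM| = 22.2, M = (40.6, -34.9). Then |LM| = |M − L| = 53.5.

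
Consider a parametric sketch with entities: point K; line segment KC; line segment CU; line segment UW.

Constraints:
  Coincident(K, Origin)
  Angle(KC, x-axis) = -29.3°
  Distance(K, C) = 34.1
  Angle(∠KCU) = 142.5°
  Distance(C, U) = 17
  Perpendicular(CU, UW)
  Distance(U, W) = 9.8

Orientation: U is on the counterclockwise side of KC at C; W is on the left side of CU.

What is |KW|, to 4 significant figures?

45.40

∠KCU = 142.5°, so CU runs at -29.3° + (180° − 142.5°) = 8.200° from the x-axis; with |CU| = 17.0, U = C + 17.0·(cos 8.200°, sin 8.200°) = (46.56, -14.26). CU ⟂ UW; with |UW| = 9.8 on the left of CU, W = U + 9.8·(-0.1426, 0.9898) = (45.17, -4.563). Then |KW| = |W − K| = 45.40.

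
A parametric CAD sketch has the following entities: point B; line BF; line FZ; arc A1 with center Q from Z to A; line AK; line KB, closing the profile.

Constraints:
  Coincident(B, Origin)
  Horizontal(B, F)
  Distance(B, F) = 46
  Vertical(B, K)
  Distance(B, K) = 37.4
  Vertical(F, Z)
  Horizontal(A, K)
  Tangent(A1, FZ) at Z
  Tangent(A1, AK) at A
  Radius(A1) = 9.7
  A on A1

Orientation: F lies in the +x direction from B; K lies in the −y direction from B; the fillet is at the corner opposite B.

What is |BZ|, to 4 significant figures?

53.70

B is at the origin; B and F share the same y with |BF| = 46.0 and F on the +x side, so F = (46.00, 0.000). BK is vertical with |BK| = 37.4 and K on the −y side, so K = (0.000, -37.40). The virtual corner opposite B is at (46.00, -37.40). A1 meets FZ tangentially, so QZ is at right angles to FZ and tangency of A1 to AK means the radius QA is perpendicular to AK, with radius 9.7, so the center Q sits 9.7 in from both sides at Q = (36.30, -27.70). That places the tangent points at Z = (46.00, -27.70) on FZ and A = (36.30, -37.40) on AK. Then |BZ| = |Z − B| = 53.70.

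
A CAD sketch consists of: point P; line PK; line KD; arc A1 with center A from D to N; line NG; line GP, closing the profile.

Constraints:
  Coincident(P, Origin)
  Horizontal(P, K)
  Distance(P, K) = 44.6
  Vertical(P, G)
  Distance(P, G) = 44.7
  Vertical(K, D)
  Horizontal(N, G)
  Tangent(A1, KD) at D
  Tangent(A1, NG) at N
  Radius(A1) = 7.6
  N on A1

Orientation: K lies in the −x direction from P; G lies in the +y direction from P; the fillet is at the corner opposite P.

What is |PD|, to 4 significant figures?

58.01

P is at the origin; PK is horizontal with |PK| = 44.6 and K on the −x side, so K = (-44.60, 0.000). P and G share the same x with |PG| = 44.7 and G on the +y side, so G = (0.000, 44.70). The virtual corner opposite P is at (-44.60, 44.70). The tangent condition forces AD to be normal to KD and the tangent condition forces AN to be normal to NG, with radius 7.6, so the center A sits 7.6 in from both sides at A = (-37.00, 37.10). That places the tangent points at D = (-44.60, 37.10) on KD and N = (-37.00, 44.70) on NG. Then |PD| = |D − P| = 58.01.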